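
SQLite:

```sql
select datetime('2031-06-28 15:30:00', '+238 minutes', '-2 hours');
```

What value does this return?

2031-06-28 17:28:00

238 minutes = 3h 58m; +238 minutes from 2031-06-28 15:30:00 is 2031-06-28 19:28:00.
-2 hours from 2031-06-28 19:28:00 is 2031-06-28 17:28:00.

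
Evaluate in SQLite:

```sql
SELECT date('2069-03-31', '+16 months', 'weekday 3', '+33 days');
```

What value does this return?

2070-09-08

Adding +16 months to 2069-03-31 gives 2070-07-31.
`weekday 3` advances to the next Wednesday; 2070-07-31 is a Thursday, so it moves forward to 2070-08-06.
August 2070 has 31 days; 25 remain after the 6th, so 26 days reach 2070-09-01.
Advancing 7 more days within September lands on 2070-09-08.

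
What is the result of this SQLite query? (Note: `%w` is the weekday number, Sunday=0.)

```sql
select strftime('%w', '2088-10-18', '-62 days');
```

2

First apply '-62 days': 2088-10-18 → 2088-08-17.
2088-08-17 is a Tuesday; with Sunday=0 that is 2.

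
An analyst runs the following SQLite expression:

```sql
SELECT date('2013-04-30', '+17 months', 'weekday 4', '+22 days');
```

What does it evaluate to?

2014-10-24

Adding +17 months to 2013-04-30 gives 2014-09-30.
`weekday 4` advances to the next Thursday; 2014-09-30 is a Tuesday, so it moves forward to 2014-10-02.
Advancing 22 more days within October lands on 2014-10-24.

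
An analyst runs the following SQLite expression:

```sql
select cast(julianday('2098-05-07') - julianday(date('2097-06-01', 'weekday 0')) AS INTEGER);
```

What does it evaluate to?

339

`weekday 0` advances to the next Sunday; 2097-06-01 is a Saturday, so it moves forward to 2097-06-02.
28 days remain in June 2097 after the 2nd (30 − 2).
Full months from July 2097 through April 2098 contribute their day counts.
Then 7 days into May 2098.
Total: 28 + 31 + 31 + 30 + 31 + 30 + 31 + 31 + 28 + 31 + 30 + 7 = 339.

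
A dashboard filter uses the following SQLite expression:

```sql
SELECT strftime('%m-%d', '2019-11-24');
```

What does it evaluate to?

11-24

`%m-%d` extracts the month-day: 11-24.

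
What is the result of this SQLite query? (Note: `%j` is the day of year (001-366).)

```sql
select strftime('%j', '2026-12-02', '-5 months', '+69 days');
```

First apply '-5 months', '+69 days': 2026-12-02 → 2026-09-09.
Day-of-year for 2026-09-09: days since 2026-01-01 inclusive = 252, zero-padded to 252.

252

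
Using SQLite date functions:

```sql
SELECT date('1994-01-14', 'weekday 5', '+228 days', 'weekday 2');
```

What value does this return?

1994-08-30

`weekday 5` advances to the next Friday; 1994-01-14 is already a Friday, so it stays at 1994-01-14.
Applying '+228 days' to 1994-01-14: counting 228 days forward gives 1994-08-30.
`weekday 2` advances to the next Tuesday; 1994-08-30 is already a Tuesday, so it stays at 1994-08-30.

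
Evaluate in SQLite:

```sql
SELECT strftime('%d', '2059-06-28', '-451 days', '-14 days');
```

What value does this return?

20

First apply '-451 days', '-14 days': 2059-06-28 → 2058-03-20.
`%d` extracts the 2-digit day of month: 20.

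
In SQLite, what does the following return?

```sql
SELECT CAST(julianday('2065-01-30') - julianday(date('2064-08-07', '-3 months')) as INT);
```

268

Adding -3 months to 2064-08-07 gives 2064-05-07.
24 days remain in May 2064 after the 7th (31 − 7).
Full months from June 2064 through December 2064 contribute their day counts.
Then 30 days into January 2065.
Total: 24 + 30 + 31 + 31 + 30 + 31 + 30 + 31 + 30 = 268.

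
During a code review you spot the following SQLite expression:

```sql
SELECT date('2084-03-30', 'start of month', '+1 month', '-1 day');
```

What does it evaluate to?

`start of month` rewinds 2084-03-30 to 2084-03-01.
Adding +1 month to 2084-03-01 gives 2084-04-01.
Going back 1 day from 2084-04-01 reaches 2084-03-31 (last day of March, 31 days).

2084-03-31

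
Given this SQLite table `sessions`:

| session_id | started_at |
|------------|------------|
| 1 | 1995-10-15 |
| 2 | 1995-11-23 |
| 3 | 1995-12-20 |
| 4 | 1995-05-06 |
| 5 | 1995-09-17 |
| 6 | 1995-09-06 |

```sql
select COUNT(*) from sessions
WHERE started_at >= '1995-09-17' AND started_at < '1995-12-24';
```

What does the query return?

4

Rows in [1995-09-17, 1995-12-24): 1995-10-15, 1995-11-23, 1995-12-20, 1995-09-17 → 4 rows.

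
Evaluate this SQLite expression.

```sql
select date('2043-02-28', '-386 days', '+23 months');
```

2044-01-07

Applying '-386 days' to 2043-02-28: counting 386 days back gives 2042-02-07.
Adding +23 months to 2042-02-07 gives 2044-01-07.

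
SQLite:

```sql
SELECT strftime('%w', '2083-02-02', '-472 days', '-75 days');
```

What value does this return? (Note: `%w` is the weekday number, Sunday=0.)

First apply '-472 days', '-75 days': 2083-02-02 → 2081-08-04.
2081-08-04 is a Monday; with Sunday=0 that is 1.

1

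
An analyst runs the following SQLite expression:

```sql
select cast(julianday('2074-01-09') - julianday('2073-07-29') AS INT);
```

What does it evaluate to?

164

2 days remain in July 2073 after the 29th (31 − 29).
August 2073: 31 days.
September 2073: 30 days.
October 2073: 31 days.
November 2073: 30 days.
December 2073: 31 days.
Then 9 days into January 2074.
Total: 2 + 31 + 30 + 31 + 30 + 31 + 9 = 164.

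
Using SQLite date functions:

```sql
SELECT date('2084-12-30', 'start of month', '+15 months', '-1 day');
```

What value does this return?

`start of month` rewinds 2084-12-30 to 2084-12-01.
Adding +15 months to 2084-12-01 gives 2086-03-01.
Going back 1 day from 2086-03-01 reaches 2086-02-28 (last day of February, 28 days).

2086-02-28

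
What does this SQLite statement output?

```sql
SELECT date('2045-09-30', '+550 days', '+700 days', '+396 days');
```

2050-04-03

Applying '+550 days' to 2045-09-30: counting 550 days forward gives 2047-04-03.
Applying '+700 days' to 2047-04-03: counting 700 days forward gives 2049-03-03.
Applying '+396 days' to 2049-03-03: counting 396 days forward gives 2050-04-03.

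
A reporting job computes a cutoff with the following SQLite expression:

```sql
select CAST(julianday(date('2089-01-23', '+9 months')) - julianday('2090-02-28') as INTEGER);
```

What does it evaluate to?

-128

Adding +9 months to 2089-01-23 gives 2089-10-23.
8 days remain in October 2089 after the 23rd (31 − 23).
November 2089: 30 days.
December 2089: 31 days.
January 2090: 31 days.
Then 28 days into February 2090.
Total: 8 + 30 + 31 + 31 + 28 = 128.
The subtraction is earlier − later, so the result is −128 → -128.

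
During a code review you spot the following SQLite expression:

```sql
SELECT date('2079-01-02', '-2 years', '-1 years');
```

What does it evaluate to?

Adding -2 years to 2079-01-02 gives 2077-01-02.
Adding -1 year to 2077-01-02 gives 2076-01-02.

2076-01-02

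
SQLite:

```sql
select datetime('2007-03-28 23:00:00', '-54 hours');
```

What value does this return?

2007-03-26 17:00:00

-54 hours from 2007-03-28 23:00:00 is 2007-03-26 17:00:00 (crosses midnight).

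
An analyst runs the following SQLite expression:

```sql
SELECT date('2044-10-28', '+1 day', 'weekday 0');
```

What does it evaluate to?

2044-10-30

Advancing 1 more day within October lands on 2044-10-29.
`weekday 0` advances to the next Sunday; 2044-10-29 is a Saturday, so it moves forward to 2044-10-30.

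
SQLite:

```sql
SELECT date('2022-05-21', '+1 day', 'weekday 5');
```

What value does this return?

2022-05-27

Advancing 1 more day within May lands on 2022-05-22.
`weekday 5` advances to the next Friday; 2022-05-22 is a Sunday, so it moves forward to 2022-05-27.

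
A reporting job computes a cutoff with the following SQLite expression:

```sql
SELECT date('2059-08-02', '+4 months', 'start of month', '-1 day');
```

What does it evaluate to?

2059-11-30

Adding +4 months to 2059-08-02 gives 2059-12-02.
`start of month` rewinds 2059-12-02 to 2059-12-01.
Going back 1 day from 2059-12-01 reaches 2059-11-30 (last day of November, 30 days).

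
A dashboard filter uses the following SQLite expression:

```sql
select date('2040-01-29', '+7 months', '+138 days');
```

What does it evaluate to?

Adding +7 months to 2040-01-29 gives 2040-08-29.
Applying '+138 days' to 2040-08-29: counting 138 days forward gives 2041-01-14.

2041-01-14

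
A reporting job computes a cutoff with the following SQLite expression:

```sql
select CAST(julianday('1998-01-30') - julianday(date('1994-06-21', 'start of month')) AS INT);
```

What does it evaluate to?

1339

`start of month` rewinds 1994-06-21 to 1994-06-01.
29 days remain in June 1994 after the 1st (30 − 1).
Full months from July 1994 through December 1997 contribute their day counts.
Then 30 days into January 1998.
Total: 29 + 31 + 31 + 30 + 31 + 30 + 31 + 31 + 28 + 31 + 30 + 31 + 30 + 31 + 31 + 30 + 31 + 30 + 31 + 31 + 29 + 31 + 30 + 31 + 30 + 31 + 31 + 30 + 31 + 30 + 31 + 31 + 28 + 31 + 30 + 31 + 30 + 31 + 31 + 30 + 31 + 30 + 31 + 30 = 1339.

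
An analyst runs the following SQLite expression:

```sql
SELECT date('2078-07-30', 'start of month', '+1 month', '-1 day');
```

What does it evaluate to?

`start of month` rewinds 2078-07-30 to 2078-07-01.
Adding +1 month to 2078-07-01 gives 2078-08-01.
Going back 1 day from 2078-08-01 reaches 2078-07-31 (last day of July, 31 days).

2078-07-31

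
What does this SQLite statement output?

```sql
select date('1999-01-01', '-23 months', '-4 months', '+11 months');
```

Adding -23 months to 1999-01-01 gives 1997-02-01.
Adding -4 months to 1997-02-01 gives 1996-10-01.
Adding +11 months to 1996-10-01 gives 1997-09-01.

1997-09-01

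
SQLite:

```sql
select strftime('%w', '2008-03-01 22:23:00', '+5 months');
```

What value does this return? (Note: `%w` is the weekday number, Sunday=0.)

5

First apply '+5 months': 2008-03-01 22:23:00 → 2008-08-01 22:23:00.
2008-08-01 is a Friday; with Sunday=0 that is 5.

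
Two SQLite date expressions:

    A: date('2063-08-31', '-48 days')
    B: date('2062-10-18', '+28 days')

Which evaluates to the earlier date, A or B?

A = 2063-07-14.
B = 2062-11-15.
B is earlier.

B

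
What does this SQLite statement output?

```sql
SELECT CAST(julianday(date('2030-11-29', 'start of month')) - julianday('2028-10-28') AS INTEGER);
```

734

`start of month` rewinds 2030-11-29 to 2030-11-01.
3 days remain in October 2028 after the 28th (31 − 28).
Full months from November 2028 through October 2030 contribute their day counts.
Then 1 day into November 2030.
Total: 3 + 30 + 31 + 31 + 28 + 31 + 30 + 31 + 30 + 31 + 31 + 30 + 31 + 30 + 31 + 31 + 28 + 31 + 30 + 31 + 30 + 31 + 31 + 30 + 31 + 1 = 734.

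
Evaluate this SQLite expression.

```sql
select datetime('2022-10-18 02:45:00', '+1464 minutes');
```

2022-10-19 03:09:00

1464 minutes = 24h 24m; +1464 minutes from 2022-10-18 02:45:00 is 2022-10-19 03:09:00 (crosses midnight).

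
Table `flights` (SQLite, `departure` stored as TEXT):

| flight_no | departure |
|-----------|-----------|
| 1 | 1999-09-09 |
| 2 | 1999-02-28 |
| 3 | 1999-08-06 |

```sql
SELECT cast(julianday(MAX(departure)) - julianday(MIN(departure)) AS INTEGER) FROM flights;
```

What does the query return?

MIN = 1999-02-28, MAX = 1999-09-09.
0 days remain in February 1999 after the 28th (28 − 28).
Full months from March 1999 through August 1999 contribute their day counts.
Then 9 days into September 1999.
Total: 0 + 31 + 30 + 31 + 30 + 31 + 31 + 9 = 193.

193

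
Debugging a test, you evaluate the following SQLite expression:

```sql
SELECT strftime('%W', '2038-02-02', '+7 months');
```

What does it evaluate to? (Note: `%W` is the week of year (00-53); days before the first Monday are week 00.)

First apply '+7 months': 2038-02-02 → 2038-09-02.
2038-09-02 is a Thursday. SQLite's %W counts Mondays since the year started; the result is 35.

35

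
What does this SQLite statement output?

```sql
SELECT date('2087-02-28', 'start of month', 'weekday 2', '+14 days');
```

2087-02-18

`start of month` rewinds 2087-02-28 to 2087-02-01.
`weekday 2` advances to the next Tuesday; 2087-02-01 is a Saturday, so it moves forward to 2087-02-04.
Advancing 14 more days within February lands on 2087-02-18.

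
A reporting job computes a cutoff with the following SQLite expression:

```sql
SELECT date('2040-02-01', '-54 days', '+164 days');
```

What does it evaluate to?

2040-05-21

Applying '-54 days' to 2040-02-01: counting 54 days back gives 2039-12-09.
Applying '+164 days' to 2039-12-09: counting 164 days forward gives 2040-05-21.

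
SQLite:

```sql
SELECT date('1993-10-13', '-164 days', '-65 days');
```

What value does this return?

Applying '-164 days' to 1993-10-13: counting 164 days back gives 1993-05-02.
Applying '-65 days' to 1993-05-02: counting 65 days back gives 1993-02-26.

1993-02-26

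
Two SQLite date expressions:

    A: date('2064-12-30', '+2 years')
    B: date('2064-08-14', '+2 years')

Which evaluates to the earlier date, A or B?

B

A = 2066-12-30.
B = 2066-08-14.
B is earlier.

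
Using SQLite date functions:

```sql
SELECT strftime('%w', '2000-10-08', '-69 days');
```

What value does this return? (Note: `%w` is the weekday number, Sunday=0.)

1

First apply '-69 days': 2000-10-08 → 2000-07-31.
2000-07-31 is a Monday; with Sunday=0 that is 1.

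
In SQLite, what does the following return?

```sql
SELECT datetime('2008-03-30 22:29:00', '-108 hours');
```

2008-03-26 10:29:00

-108 hours from 2008-03-30 22:29:00 is 2008-03-26 10:29:00 (crosses midnight).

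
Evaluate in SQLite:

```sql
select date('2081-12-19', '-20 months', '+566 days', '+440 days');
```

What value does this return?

2083-01-20

Adding -20 months to 2081-12-19 gives 2080-04-19.
Applying '+566 days' to 2080-04-19: counting 566 days forward gives 2081-11-06.
Applying '+440 days' to 2081-11-06: counting 440 days forward gives 2083-01-20.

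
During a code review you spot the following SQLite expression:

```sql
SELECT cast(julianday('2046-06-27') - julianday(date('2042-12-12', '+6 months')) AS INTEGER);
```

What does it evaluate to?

Adding +6 months to 2042-12-12 gives 2043-06-12.
18 days remain in June 2043 after the 12th (30 − 12).
Full months from July 2043 through May 2046 contribute their day counts.
Then 27 days into June 2046.
Total: 18 + 31 + 31 + 30 + 31 + 30 + 31 + 31 + 29 + 31 + 30 + 31 + 30 + 31 + 31 + 30 + 31 + 30 + 31 + 31 + 28 + 31 + 30 + 31 + 30 + 31 + 31 + 30 + 31 + 30 + 31 + 31 + 28 + 31 + 30 + 31 + 27 = 1111.

1111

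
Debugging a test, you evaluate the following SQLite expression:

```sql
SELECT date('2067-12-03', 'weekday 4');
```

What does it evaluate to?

2067-12-08

`weekday 4` advances to the next Thursday; 2067-12-03 is a Saturday, so it moves forward to 2067-12-08.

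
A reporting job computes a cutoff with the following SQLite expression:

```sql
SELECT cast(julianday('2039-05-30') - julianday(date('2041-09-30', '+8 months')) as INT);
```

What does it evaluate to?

Adding +8 months to 2041-09-30 gives 2042-05-30.
1 day remains in May 2039 after the 30th (31 − 30).
Full months from June 2039 through April 2042 contribute their day counts.
Then 30 days into May 2042.
Total: 1 + 30 + 31 + 31 + 30 + 31 + 30 + 31 + 31 + 29 + 31 + 30 + 31 + 30 + 31 + 31 + 30 + 31 + 30 + 31 + 31 + 28 + 31 + 30 + 31 + 30 + 31 + 31 + 30 + 31 + 30 + 31 + 31 + 28 + 31 + 30 + 30 = 1096.
The subtraction is earlier − later, so the result is −1096 → -1096.

-1096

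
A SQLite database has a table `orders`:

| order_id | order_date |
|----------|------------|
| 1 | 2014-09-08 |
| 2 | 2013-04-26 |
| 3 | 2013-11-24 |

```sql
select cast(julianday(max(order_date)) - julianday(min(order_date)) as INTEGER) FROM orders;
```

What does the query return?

MIN = 2013-04-26, MAX = 2014-09-08.
4 days remain in April 2013 after the 26th (30 − 26).
Full months from May 2013 through August 2014 contribute their day counts.
Then 8 days into September 2014.
Total: 4 + 31 + 30 + 31 + 31 + 30 + 31 + 30 + 31 + 31 + 28 + 31 + 30 + 31 + 30 + 31 + 31 + 8 = 500.

500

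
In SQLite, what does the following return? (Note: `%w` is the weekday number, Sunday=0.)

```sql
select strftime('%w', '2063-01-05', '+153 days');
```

First apply '+153 days': 2063-01-05 → 2063-06-07.
2063-06-07 is a Thursday; with Sunday=0 that is 4.

4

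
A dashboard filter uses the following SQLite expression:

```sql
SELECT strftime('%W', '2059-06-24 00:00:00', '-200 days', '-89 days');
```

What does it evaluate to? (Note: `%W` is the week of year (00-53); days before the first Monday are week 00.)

35

First apply '-200 days', '-89 days': 2059-06-24 00:00:00 → 2058-09-08 00:00:00.
2058-09-08 is a Sunday. SQLite's %W counts Mondays since the year started; the result is 35.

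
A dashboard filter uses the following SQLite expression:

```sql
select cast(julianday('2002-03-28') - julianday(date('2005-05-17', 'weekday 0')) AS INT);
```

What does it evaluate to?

`weekday 0` advances to the next Sunday; 2005-05-17 is a Tuesday, so it moves forward to 2005-05-22.
3 days remain in March 2002 after the 28th (31 − 28).
Full months from April 2002 through April 2005 contribute their day counts.
Then 22 days into May 2005.
Total: 3 + 30 + 31 + 30 + 31 + 31 + 30 + 31 + 30 + 31 + 31 + 28 + 31 + 30 + 31 + 30 + 31 + 31 + 30 + 31 + 30 + 31 + 31 + 29 + 31 + 30 + 31 + 30 + 31 + 31 + 30 + 31 + 30 + 31 + 31 + 28 + 31 + 30 + 22 = 1151.
The subtraction is earlier − later, so the result is −1151 → -1151.

-1151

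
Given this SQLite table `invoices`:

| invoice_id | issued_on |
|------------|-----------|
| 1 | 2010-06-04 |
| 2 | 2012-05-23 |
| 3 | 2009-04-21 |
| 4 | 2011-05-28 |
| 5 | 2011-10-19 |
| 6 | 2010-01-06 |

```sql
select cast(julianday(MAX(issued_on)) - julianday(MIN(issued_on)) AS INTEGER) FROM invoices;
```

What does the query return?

1128

MIN = 2009-04-21, MAX = 2012-05-23.
9 days remain in April 2009 after the 21st (30 − 21).
Full months from May 2009 through April 2012 contribute their day counts.
Then 23 days into May 2012.
Total: 9 + 31 + 30 + 31 + 31 + 30 + 31 + 30 + 31 + 31 + 28 + 31 + 30 + 31 + 30 + 31 + 31 + 30 + 31 + 30 + 31 + 31 + 28 + 31 + 30 + 31 + 30 + 31 + 31 + 30 + 31 + 30 + 31 + 31 + 29 + 31 + 30 + 23 = 1128.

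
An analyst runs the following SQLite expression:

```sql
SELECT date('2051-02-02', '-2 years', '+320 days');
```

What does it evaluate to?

Adding -2 years to 2051-02-02 gives 2049-02-02.
Applying '+320 days' to 2049-02-02: counting 320 days forward gives 2049-12-19.

2049-12-19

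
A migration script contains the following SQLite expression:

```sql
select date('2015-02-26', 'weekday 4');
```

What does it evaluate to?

2015-02-26

`weekday 4` advances to the next Thursday; 2015-02-26 is already a Thursday, so it stays at 2015-02-26.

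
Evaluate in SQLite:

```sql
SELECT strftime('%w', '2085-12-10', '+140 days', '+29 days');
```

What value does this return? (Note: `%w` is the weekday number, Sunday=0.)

First apply '+140 days', '+29 days': 2085-12-10 → 2086-05-28.
2086-05-28 is a Tuesday; with Sunday=0 that is 2.

2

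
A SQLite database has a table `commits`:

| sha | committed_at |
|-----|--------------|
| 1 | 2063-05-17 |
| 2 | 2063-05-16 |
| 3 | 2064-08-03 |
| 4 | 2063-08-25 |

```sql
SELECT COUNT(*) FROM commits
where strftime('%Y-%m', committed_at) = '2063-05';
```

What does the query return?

2

Rows with year-month 2063-05: 2063-05-17, 2063-05-16 → 2.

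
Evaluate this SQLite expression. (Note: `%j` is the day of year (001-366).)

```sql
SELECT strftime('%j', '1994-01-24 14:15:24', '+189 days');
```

First apply '+189 days': 1994-01-24 14:15:24 → 1994-08-01 14:15:24.
Day-of-year for 1994-08-01: days since 1994-01-01 inclusive = 213, zero-padded to 213.

213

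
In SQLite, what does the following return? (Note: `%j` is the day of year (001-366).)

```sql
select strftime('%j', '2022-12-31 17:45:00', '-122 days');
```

243

First apply '-122 days': 2022-12-31 17:45:00 → 2022-08-31 17:45:00.
Day-of-year for 2022-08-31: days since 2022-01-01 inclusive = 243, zero-padded to 243.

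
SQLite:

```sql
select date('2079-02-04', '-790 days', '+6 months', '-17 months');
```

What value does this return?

Applying '-790 days' to 2079-02-04: counting 790 days back gives 2076-12-06.
Adding +6 months to 2076-12-06 gives 2077-06-06.
Adding -17 months to 2077-06-06 gives 2076-01-06.

2076-01-06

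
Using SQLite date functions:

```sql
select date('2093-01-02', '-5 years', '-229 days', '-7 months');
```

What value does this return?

2086-10-18

Adding -5 years to 2093-01-02 gives 2088-01-02.
Applying '-229 days' to 2088-01-02: counting 229 days back gives 2087-05-18.
Adding -7 months to 2087-05-18 gives 2086-10-18.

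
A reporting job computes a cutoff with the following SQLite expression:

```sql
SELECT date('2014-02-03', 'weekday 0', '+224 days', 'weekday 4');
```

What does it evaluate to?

2014-09-25

`weekday 0` advances to the next Sunday; 2014-02-03 is a Monday, so it moves forward to 2014-02-09.
Applying '+224 days' to 2014-02-09: counting 224 days forward gives 2014-09-21.
`weekday 4` advances to the next Thursday; 2014-09-21 is a Sunday, so it moves forward to 2014-09-25.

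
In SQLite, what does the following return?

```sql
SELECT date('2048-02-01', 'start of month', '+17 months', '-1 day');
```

2049-06-30

`start of month` rewinds 2048-02-01 to 2048-02-01.
Adding +17 months to 2048-02-01 gives 2049-07-01.
Going back 1 day from 2049-07-01 reaches 2049-06-30 (last day of June, 30 days).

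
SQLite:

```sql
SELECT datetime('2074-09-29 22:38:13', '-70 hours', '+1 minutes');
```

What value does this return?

-70 hours from 2074-09-29 22:38:13 is 2074-09-27 00:38:13 (crosses midnight).
+1 minutes from 2074-09-27 00:38:13 is 2074-09-27 00:39:13.

2074-09-27 00:39:13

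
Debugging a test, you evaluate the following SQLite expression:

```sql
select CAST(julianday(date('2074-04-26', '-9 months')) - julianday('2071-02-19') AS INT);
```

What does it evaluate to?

Adding -9 months to 2074-04-26 gives 2073-07-26.
9 days remain in February 2071 after the 19th (28 − 19).
Full months from March 2071 through June 2073 contribute their day counts.
Then 26 days into July 2073.
Total: 9 + 31 + 30 + 31 + 30 + 31 + 31 + 30 + 31 + 30 + 31 + 31 + 29 + 31 + 30 + 31 + 30 + 31 + 31 + 30 + 31 + 30 + 31 + 31 + 28 + 31 + 30 + 31 + 30 + 26 = 888.

888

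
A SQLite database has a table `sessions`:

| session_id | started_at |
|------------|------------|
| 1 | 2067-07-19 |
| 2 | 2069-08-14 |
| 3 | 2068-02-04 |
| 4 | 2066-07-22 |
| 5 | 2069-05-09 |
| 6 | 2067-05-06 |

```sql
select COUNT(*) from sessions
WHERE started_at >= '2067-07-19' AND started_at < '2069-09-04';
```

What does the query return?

Rows in [2067-07-19, 2069-09-04): 2067-07-19, 2069-08-14, 2068-02-04, 2069-05-09 → 4 rows.

4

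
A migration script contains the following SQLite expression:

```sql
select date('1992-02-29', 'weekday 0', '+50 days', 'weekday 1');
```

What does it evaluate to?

`weekday 0` advances to the next Sunday; 1992-02-29 is a Saturday, so it moves forward to 1992-03-01.
Applying '+50 days' to 1992-03-01: counting 50 days forward gives 1992-04-20.
`weekday 1` advances to the next Monday; 1992-04-20 is already a Monday, so it stays at 1992-04-20.

1992-04-20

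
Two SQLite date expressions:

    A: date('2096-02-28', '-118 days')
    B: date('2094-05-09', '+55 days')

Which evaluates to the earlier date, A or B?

B

A = 2095-11-02.
B = 2094-07-03.
B is earlier.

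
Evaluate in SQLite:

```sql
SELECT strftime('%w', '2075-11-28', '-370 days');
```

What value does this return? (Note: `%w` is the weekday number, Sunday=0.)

First apply '-370 days': 2075-11-28 → 2074-11-23.
2074-11-23 is a Friday; with Sunday=0 that is 5.

5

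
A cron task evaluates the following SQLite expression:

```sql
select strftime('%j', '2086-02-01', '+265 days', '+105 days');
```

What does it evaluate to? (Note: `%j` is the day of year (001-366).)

First apply '+265 days', '+105 days': 2086-02-01 → 2087-02-06.
Day-of-year for 2087-02-06: days since 2087-01-01 inclusive = 37, zero-padded to 037.

037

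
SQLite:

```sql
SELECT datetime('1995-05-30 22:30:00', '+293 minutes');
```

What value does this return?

293 minutes = 4h 53m; +293 minutes from 1995-05-30 22:30:00 is 1995-05-31 03:23:00 (crosses midnight).

1995-05-31 03:23:00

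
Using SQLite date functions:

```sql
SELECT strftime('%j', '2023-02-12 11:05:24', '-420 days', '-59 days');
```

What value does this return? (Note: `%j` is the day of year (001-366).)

294

First apply '-420 days', '-59 days': 2023-02-12 11:05:24 → 2021-10-21 11:05:24.
Day-of-year for 2021-10-21: days since 2021-01-01 inclusive = 294, zero-padded to 294.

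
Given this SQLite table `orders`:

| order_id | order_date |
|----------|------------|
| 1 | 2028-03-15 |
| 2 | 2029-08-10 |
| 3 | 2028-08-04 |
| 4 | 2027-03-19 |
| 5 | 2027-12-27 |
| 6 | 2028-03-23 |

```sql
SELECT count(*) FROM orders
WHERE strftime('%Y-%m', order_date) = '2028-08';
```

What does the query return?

Rows with year-month 2028-08: 2028-08-04 → 1.

1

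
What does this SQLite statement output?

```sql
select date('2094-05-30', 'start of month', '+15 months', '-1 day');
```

`start of month` rewinds 2094-05-30 to 2094-05-01.
Adding +15 months to 2094-05-01 gives 2095-08-01.
Going back 1 day from 2095-08-01 reaches 2095-07-31 (last day of July, 31 days).

2095-07-31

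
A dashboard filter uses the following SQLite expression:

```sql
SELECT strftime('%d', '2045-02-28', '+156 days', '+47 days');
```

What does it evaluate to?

19

First apply '+156 days', '+47 days': 2045-02-28 → 2045-09-19.
`%d` extracts the 2-digit day of month: 19.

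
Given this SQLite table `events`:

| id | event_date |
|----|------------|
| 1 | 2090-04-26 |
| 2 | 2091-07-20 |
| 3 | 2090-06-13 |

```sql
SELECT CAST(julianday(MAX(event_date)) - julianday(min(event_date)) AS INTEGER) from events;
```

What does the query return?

MIN = 2090-04-26, MAX = 2091-07-20.
4 days remain in April 2090 after the 26th (30 − 26).
Full months from May 2090 through June 2091 contribute their day counts.
Then 20 days into July 2091.
Total: 4 + 31 + 30 + 31 + 31 + 30 + 31 + 30 + 31 + 31 + 28 + 31 + 30 + 31 + 30 + 20 = 450.

450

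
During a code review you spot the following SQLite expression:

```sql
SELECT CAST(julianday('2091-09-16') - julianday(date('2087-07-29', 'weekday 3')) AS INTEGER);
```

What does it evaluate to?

1509

`weekday 3` advances to the next Wednesday; 2087-07-29 is a Tuesday, so it moves forward to 2087-07-30.
1 day remains in July 2087 after the 30th (31 − 30).
Full months from August 2087 through August 2091 contribute their day counts.
Then 16 days into September 2091.
Total: 1 + 31 + 30 + 31 + 30 + 31 + 31 + 29 + 31 + 30 + 31 + 30 + 31 + 31 + 30 + 31 + 30 + 31 + 31 + 28 + 31 + 30 + 31 + 30 + 31 + 31 + 30 + 31 + 30 + 31 + 31 + 28 + 31 + 30 + 31 + 30 + 31 + 31 + 30 + 31 + 30 + 31 + 31 + 28 + 31 + 30 + 31 + 30 + 31 + 31 + 16 = 1509.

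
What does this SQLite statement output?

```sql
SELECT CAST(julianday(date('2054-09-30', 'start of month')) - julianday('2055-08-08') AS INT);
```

`start of month` rewinds 2054-09-30 to 2054-09-01.
29 days remain in September 2054 after the 1st (30 − 1).
Full months from October 2054 through July 2055 contribute their day counts.
Then 8 days into August 2055.
Total: 29 + 31 + 30 + 31 + 31 + 28 + 31 + 30 + 31 + 30 + 31 + 8 = 341.
The subtraction is earlier − later, so the result is −341 → -341.

-341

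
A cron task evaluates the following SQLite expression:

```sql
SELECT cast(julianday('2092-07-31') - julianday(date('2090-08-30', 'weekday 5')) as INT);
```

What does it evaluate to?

699

`weekday 5` advances to the next Friday; 2090-08-30 is a Wednesday, so it moves forward to 2090-09-01.
29 days remain in September 2090 after the 1st (30 − 1).
Full months from October 2090 through June 2092 contribute their day counts.
Then 31 days into July 2092.
Total: 29 + 31 + 30 + 31 + 31 + 28 + 31 + 30 + 31 + 30 + 31 + 31 + 30 + 31 + 30 + 31 + 31 + 29 + 31 + 30 + 31 + 30 + 31 = 699.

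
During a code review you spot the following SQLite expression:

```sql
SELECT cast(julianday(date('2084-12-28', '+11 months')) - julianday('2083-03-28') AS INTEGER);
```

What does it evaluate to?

976

Adding +11 months to 2084-12-28 gives 2085-11-28.
3 days remain in March 2083 after the 28th (31 − 28).
Full months from April 2083 through October 2085 contribute their day counts.
Then 28 days into November 2085.
Total: 3 + 30 + 31 + 30 + 31 + 31 + 30 + 31 + 30 + 31 + 31 + 29 + 31 + 30 + 31 + 30 + 31 + 31 + 30 + 31 + 30 + 31 + 31 + 28 + 31 + 30 + 31 + 30 + 31 + 31 + 30 + 31 + 28 = 976.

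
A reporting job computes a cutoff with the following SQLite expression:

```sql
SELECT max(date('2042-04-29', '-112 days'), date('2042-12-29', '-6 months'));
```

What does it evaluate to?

2042-06-29

date('2042-04-29', '-112 days') → 2042-01-07.
date('2042-12-29', '-6 months') → 2042-06-29.
Later of the two is 2042-06-29.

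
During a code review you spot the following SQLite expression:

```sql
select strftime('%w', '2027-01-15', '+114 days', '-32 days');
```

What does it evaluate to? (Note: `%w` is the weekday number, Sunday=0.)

3

First apply '+114 days', '-32 days': 2027-01-15 → 2027-04-07.
2027-04-07 is a Wednesday; with Sunday=0 that is 3.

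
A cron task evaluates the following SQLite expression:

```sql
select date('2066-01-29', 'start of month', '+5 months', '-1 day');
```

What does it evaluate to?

`start of month` rewinds 2066-01-29 to 2066-01-01.
Adding +5 months to 2066-01-01 gives 2066-06-01.
Going back 1 day from 2066-06-01 reaches 2066-05-31 (last day of May, 31 days).

2066-05-31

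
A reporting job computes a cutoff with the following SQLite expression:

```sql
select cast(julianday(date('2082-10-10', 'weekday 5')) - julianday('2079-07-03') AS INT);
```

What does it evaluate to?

`weekday 5` advances to the next Friday; 2082-10-10 is a Saturday, so it moves forward to 2082-10-16.
28 days remain in July 2079 after the 3rd (31 − 3).
Full months from August 2079 through September 2082 contribute their day counts.
Then 16 days into October 2082.
Total: 28 + 31 + 30 + 31 + 30 + 31 + 31 + 29 + 31 + 30 + 31 + 30 + 31 + 31 + 30 + 31 + 30 + 31 + 31 + 28 + 31 + 30 + 31 + 30 + 31 + 31 + 30 + 31 + 30 + 31 + 31 + 28 + 31 + 30 + 31 + 30 + 31 + 31 + 30 + 16 = 1201.

1201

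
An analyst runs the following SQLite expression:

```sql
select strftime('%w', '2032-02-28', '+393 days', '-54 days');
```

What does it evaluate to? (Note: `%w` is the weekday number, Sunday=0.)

2

First apply '+393 days', '-54 days': 2032-02-28 → 2033-02-01.
2033-02-01 is a Tuesday; with Sunday=0 that is 2.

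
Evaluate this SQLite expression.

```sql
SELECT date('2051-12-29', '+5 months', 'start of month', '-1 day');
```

2052-04-30

Adding +5 months to 2051-12-29 gives 2052-05-29.
`start of month` rewinds 2052-05-29 to 2052-05-01.
Going back 1 day from 2052-05-01 reaches 2052-04-30 (last day of April, 30 days).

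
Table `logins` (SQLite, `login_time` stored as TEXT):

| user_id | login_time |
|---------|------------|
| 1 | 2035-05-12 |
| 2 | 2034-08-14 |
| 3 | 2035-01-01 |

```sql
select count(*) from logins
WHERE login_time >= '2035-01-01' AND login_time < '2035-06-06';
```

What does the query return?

2

Rows in [2035-01-01, 2035-06-06): 2035-05-12, 2035-01-01 → 2 rows.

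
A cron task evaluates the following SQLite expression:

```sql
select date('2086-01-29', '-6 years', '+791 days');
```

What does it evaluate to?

2082-03-30

Adding -6 years to 2086-01-29 gives 2080-01-29.
Applying '+791 days' to 2080-01-29: counting 791 days forward gives 2082-03-30.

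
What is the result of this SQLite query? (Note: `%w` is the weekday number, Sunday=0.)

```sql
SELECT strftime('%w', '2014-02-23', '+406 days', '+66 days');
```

First apply '+406 days', '+66 days': 2014-02-23 → 2015-06-10.
2015-06-10 is a Wednesday; with Sunday=0 that is 3.

3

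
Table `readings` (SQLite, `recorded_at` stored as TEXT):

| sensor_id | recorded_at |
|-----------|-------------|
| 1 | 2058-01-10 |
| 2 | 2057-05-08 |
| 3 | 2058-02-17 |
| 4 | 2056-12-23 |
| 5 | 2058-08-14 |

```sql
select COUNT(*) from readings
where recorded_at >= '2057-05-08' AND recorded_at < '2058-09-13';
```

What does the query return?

4

Rows in [2057-05-08, 2058-09-13): 2058-01-10, 2057-05-08, 2058-02-17, 2058-08-14 → 4 rows.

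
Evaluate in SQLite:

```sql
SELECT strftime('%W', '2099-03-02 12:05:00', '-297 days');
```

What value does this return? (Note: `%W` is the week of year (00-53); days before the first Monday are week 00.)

18

First apply '-297 days': 2099-03-02 12:05:00 → 2098-05-09 12:05:00.
2098-05-09 is a Friday. SQLite's %W counts Mondays since the year started; the result is 18.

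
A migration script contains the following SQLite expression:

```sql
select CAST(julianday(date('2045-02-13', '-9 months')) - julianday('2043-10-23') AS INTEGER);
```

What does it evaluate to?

203

Adding -9 months to 2045-02-13 gives 2044-05-13.
8 days remain in October 2043 after the 23rd (31 − 23).
Full months from November 2043 through April 2044 contribute their day counts.
Then 13 days into May 2044.
Total: 8 + 30 + 31 + 31 + 29 + 31 + 30 + 13 = 203.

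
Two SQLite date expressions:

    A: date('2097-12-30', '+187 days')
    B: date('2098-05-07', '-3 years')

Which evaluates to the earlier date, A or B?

A = 2098-07-05.
B = 2095-05-07.
B is earlier.

B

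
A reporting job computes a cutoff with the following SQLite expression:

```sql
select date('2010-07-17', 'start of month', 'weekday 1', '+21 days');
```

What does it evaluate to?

2010-07-26

`start of month` rewinds 2010-07-17 to 2010-07-01.
`weekday 1` advances to the next Monday; 2010-07-01 is a Thursday, so it moves forward to 2010-07-05.
Advancing 21 more days within July lands on 2010-07-26.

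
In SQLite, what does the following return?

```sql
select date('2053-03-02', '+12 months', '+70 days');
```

Adding +12 months to 2053-03-02 gives 2054-03-02.
Applying '+70 days' to 2054-03-02: counting 70 days forward gives 2054-05-11.

2054-05-11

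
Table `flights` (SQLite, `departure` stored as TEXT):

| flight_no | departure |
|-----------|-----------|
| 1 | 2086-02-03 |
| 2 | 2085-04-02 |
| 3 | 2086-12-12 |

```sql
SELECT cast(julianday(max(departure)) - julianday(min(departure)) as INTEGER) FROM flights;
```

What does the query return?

619

MIN = 2085-04-02, MAX = 2086-12-12.
28 days remain in April 2085 after the 2nd (30 − 2).
Full months from May 2085 through November 2086 contribute their day counts.
Then 12 days into December 2086.
Total: 28 + 31 + 30 + 31 + 31 + 30 + 31 + 30 + 31 + 31 + 28 + 31 + 30 + 31 + 30 + 31 + 31 + 30 + 31 + 30 + 12 = 619.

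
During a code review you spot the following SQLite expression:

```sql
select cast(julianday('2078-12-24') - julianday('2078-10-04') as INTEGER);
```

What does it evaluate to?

81

27 days remain in October 2078 after the 4th (31 − 4).
November 2078: 30 days.
Then 24 days into December 2078.
Total: 27 + 30 + 24 = 81.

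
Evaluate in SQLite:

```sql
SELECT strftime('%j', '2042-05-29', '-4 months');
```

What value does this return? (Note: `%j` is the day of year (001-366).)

029

First apply '-4 months': 2042-05-29 → 2042-01-29.
Day-of-year for 2042-01-29: days since 2042-01-01 inclusive = 29, zero-padded to 029.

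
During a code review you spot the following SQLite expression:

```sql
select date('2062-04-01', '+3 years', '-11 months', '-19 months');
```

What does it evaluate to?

2062-10-01

Adding +3 years to 2062-04-01 gives 2065-04-01.
Adding -11 months to 2065-04-01 gives 2064-05-01.
Adding -19 months to 2064-05-01 gives 2062-10-01.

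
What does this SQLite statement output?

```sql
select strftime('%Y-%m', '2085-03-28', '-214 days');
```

2084-08

First apply '-214 days': 2085-03-28 → 2084-08-26.
`%Y-%m` extracts the year-month: 2084-08.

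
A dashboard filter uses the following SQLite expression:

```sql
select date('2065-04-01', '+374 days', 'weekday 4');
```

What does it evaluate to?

2066-04-15

Applying '+374 days' to 2065-04-01: counting 374 days forward gives 2066-04-10.
`weekday 4` advances to the next Thursday; 2066-04-10 is a Saturday, so it moves forward to 2066-04-15.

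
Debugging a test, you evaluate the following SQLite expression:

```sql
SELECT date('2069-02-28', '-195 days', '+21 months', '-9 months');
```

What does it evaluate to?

2069-08-17

Applying '-195 days' to 2069-02-28: counting 195 days back gives 2068-08-17.
Adding +21 months to 2068-08-17 gives 2070-05-17.
Adding -9 months to 2070-05-17 gives 2069-08-17.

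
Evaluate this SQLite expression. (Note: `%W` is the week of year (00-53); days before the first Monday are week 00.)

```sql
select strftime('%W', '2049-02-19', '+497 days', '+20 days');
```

First apply '+497 days', '+20 days': 2049-02-19 → 2050-07-21.
2050-07-21 is a Thursday. SQLite's %W counts Mondays since the year started; the result is 29.

29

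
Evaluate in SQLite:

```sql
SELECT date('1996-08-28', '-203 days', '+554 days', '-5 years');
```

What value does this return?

1992-08-14

Applying '-203 days' to 1996-08-28: counting 203 days back gives 1996-02-07.
Applying '+554 days' to 1996-02-07: counting 554 days forward gives 1997-08-14.
Adding -5 years to 1997-08-14 gives 1992-08-14.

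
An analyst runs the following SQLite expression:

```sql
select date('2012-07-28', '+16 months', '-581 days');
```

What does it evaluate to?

Adding +16 months to 2012-07-28 gives 2013-11-28.
Applying '-581 days' to 2013-11-28: counting 581 days back gives 2012-04-26.

2012-04-26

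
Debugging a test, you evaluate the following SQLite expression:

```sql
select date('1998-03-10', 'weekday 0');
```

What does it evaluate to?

1998-03-15

`weekday 0` advances to the next Sunday; 1998-03-10 is a Tuesday, so it moves forward to 1998-03-15.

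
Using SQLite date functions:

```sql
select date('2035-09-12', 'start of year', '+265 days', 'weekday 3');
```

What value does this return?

2035-09-26

`start of year` rewinds 2035-09-12 to 2035-01-01.
Applying '+265 days' to 2035-01-01: counting 265 days forward gives 2035-09-23.
`weekday 3` advances to the next Wednesday; 2035-09-23 is a Sunday, so it moves forward to 2035-09-26.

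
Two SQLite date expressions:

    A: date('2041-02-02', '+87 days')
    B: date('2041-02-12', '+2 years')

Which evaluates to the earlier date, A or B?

A = 2041-04-30.
B = 2043-02-12.
A is earlier.

A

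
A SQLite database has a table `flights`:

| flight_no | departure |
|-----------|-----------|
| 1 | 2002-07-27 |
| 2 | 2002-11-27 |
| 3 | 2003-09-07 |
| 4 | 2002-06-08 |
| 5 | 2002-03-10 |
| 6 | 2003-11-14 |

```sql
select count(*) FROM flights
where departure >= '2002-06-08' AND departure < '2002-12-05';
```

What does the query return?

Rows in [2002-06-08, 2002-12-05): 2002-07-27, 2002-11-27, 2002-06-08 → 3 rows.

3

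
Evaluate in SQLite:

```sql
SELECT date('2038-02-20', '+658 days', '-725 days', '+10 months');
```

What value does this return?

Applying '+658 days' to 2038-02-20: counting 658 days forward gives 2039-12-10.
Applying '-725 days' to 2039-12-10: counting 725 days back gives 2037-12-15.
Adding +10 months to 2037-12-15 gives 2038-10-15.

2038-10-15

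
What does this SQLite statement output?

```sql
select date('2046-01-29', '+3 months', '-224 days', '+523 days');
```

2047-02-22

Adding +3 months to 2046-01-29 gives 2046-04-29.
Applying '-224 days' to 2046-04-29: counting 224 days back gives 2045-09-17.
Applying '+523 days' to 2045-09-17: counting 523 days forward gives 2047-02-22.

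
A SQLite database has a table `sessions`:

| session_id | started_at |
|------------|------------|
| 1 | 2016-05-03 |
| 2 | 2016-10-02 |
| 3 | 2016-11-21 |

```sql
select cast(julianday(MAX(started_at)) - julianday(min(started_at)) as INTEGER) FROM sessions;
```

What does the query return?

202

MIN = 2016-05-03, MAX = 2016-11-21.
28 days remain in May 2016 after the 3rd (31 − 3).
June 2016: 30 days.
July 2016: 31 days.
August 2016: 31 days.
September 2016: 30 days.
October 2016: 31 days.
Then 21 days into November 2016.
Total: 28 + 30 + 31 + 31 + 30 + 31 + 21 = 202.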